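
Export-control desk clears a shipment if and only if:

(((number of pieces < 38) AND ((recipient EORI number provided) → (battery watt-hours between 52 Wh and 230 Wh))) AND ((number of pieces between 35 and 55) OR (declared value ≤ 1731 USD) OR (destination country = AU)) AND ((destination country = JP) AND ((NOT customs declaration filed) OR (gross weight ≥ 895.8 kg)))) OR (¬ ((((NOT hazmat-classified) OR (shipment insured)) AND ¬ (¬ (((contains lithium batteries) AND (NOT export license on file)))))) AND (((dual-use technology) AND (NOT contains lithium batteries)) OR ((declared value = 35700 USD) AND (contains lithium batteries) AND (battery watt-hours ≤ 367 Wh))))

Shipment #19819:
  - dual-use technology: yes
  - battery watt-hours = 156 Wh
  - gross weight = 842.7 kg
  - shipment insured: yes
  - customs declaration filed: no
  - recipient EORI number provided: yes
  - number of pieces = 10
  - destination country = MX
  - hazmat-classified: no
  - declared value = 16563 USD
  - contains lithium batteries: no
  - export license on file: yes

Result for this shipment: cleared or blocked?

Atomic conditions:
  number of pieces < 38: 10 < 38 is true
  recipient EORI number provided: yes → true
  battery watt-hours between 52 Wh and 230 Wh: 156 in [52, 230] is true
  number of pieces between 35 and 55: 10 in [35, 55] is false
  declared value ≤ 1731 USD: 16563 ≤ 1731 is false
  destination country = AU: MX == AU is false
  destination country = JP: MX == JP is false
  NOT customs declaration filed: no → true
  gross weight ≥ 895.8 kg: 842.7 ≥ 895.8 is false
  NOT hazmat-classified: no → true
  shipment insured: yes → true
  contains lithium batteries: no → false
  NOT export license on file: yes → false
  dual-use technology: yes → true
  NOT contains lithium batteries: no → true
  declared value = 35700 USD: 16563 == 35700 is false
  battery watt-hours ≤ 367 Wh: 156 ≤ 367 is true
Combine:
[1.1.2] true → true = true
[1.1] true AND true = true
[1.2] false OR false OR false = false
[1.3.2] true OR false = true
[1.3] false AND true = false
[1] true AND false AND false = false
[2.1.1.1] true OR true = true
[2.1.1.2.1.1] false AND false = false
[2.1.1.2.1] NOT false = true
[2.1.1.2] NOT true = false
[2.1.1] true AND false = false
[2.1] NOT false = true
[2.2.1] true AND true = true
[2.2.2] false AND false AND true = false
[2.2] true OR false = true
[2] true AND true = true
[root] false OR true = true
Overall: true → cleared

Cleared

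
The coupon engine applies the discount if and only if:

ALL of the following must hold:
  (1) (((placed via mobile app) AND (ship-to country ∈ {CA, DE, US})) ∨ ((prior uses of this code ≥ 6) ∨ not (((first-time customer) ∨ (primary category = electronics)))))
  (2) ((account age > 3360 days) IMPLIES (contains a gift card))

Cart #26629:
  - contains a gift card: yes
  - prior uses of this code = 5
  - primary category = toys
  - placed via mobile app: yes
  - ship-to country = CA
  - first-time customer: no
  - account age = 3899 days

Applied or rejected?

Applied

Atomic conditions:
  placed via mobile app: yes → true
  ship-to country ∈ {CA, DE, US}: CA is in the set → true
  prior uses of this code ≥ 6: 5 ≥ 6 is false
  first-time customer: no → false
  primary category = electronics: toys == electronics is false
  account age > 3360 days: 3899 > 3360 is true
  contains a gift card: yes → true
Combine:
[1.1] true AND true = true
[1.2.2.1] false OR false = false
[1.2.2] NOT false = true
[1.2] false OR true = true
[1] true OR true = true
[2] true → true = true
[root] true AND true = true
Overall: true → applied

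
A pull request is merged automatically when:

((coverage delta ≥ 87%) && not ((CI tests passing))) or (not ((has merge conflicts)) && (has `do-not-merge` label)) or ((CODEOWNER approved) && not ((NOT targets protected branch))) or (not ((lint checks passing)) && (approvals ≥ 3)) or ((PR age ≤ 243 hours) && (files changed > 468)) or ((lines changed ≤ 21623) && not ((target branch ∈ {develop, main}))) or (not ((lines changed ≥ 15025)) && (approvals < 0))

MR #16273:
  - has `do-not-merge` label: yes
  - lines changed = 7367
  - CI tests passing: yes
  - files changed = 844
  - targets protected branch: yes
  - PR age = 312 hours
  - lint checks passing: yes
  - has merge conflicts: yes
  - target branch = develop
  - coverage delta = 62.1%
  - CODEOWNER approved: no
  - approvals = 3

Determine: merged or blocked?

Blocked

Atomic conditions:
  coverage delta ≥ 87%: 62.1 ≥ 87 is false
  CI tests passing: yes → true
  has merge conflicts: yes → true
  has `do-not-merge` label: yes → true
  CODEOWNER approved: no → false
  NOT targets protected branch: yes → false
  lint checks passing: yes → true
  approvals ≥ 3: 3 ≥ 3 is true
  PR age ≤ 243 hours: 312 ≤ 243 is false
  files changed > 468: 844 > 468 is true
  lines changed ≤ 21623: 7367 ≤ 21623 is true
  target branch ∈ {develop, main}: develop is in the set → true
  lines changed ≥ 15025: 7367 ≥ 15025 is false
  approvals < 0: 3 < 0 is false
Combine:
[1.2] NOT true = false
[1] false AND false = false
[2.1] NOT true = false
[2] false AND true = false
[3.2] NOT false = true
[3] false AND true = false
[4.1] NOT true = false
[4] false AND true = false
[5] false AND true = false
[6.2] NOT true = false
[6] true AND false = false
[7.1] NOT false = true
[7] true AND false = false
[root] false OR false OR false OR false OR false OR false OR false = false
Overall: false → blocked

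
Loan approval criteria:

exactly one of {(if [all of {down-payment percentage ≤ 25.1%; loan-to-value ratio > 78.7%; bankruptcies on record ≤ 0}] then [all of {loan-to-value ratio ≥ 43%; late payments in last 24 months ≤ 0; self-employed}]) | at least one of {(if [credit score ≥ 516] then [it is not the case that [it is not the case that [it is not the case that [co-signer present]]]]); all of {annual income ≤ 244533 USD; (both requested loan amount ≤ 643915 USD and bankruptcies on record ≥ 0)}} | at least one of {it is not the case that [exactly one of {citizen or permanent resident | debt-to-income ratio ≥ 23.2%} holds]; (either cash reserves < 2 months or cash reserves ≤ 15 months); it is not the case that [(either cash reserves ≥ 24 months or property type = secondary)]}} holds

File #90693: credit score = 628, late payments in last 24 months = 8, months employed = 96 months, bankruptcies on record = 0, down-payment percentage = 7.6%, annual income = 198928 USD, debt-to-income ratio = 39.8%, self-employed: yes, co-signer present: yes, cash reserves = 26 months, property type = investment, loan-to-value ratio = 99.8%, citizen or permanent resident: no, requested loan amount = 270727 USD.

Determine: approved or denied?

Atomic conditions:
  down-payment percentage ≤ 25.1%: 7.6 ≤ 25.1 is true
  loan-to-value ratio > 78.7%: 99.8 > 78.7 is true
  bankruptcies on record ≤ 0: 0 ≤ 0 is true
  loan-to-value ratio ≥ 43%: 99.8 ≥ 43 is true
  late payments in last 24 months ≤ 0: 8 ≤ 0 is false
  self-employed: yes → true
  credit score ≥ 516: 628 ≥ 516 is true
  co-signer present: yes → true
  annual income ≤ 244533 USD: 198928 ≤ 244533 is true
  requested loan amount ≤ 643915 USD: 270727 ≤ 643915 is true
  bankruptcies on record ≥ 0: 0 ≥ 0 is true
  citizen or permanent resident: no → false
  debt-to-income ratio ≥ 23.2%: 39.8 ≥ 23.2 is true
  cash reserves < 2 months: 26 < 2 is false
  cash reserves ≤ 15 months: 26 ≤ 15 is false
  cash reserves ≥ 24 months: 26 ≥ 24 is true
  property type = secondary: investment == secondary is false
Combine:
[1.1] true AND true AND true = true
[1.2] true AND false AND true = false
[1] true → false = false
[2.1.2.1.1] NOT true = false
[2.1.2.1] NOT false = true
[2.1.2] NOT true = false
[2.1] true → false = false
[2.2.2] true AND true = true
[2.2] true AND true = true
[2] false OR true = true
[3.1.1] exactly-one(false, true) = true
[3.1] NOT true = false
[3.2] false OR false = false
[3.3.1] true OR false = true
[3.3] NOT true = false
[3] false OR false OR false = false
[root] exactly-one(false, true, false) = true
Overall: true → approved

Approved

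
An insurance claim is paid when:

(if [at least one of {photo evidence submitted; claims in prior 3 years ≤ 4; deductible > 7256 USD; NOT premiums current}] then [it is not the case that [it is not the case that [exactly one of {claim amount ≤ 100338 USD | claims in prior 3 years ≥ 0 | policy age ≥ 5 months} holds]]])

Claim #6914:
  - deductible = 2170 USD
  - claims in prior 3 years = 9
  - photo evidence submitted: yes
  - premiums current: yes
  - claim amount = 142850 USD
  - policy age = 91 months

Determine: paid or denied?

Denied

Atomic conditions:
  photo evidence submitted: yes → true
  claims in prior 3 years ≤ 4: 9 ≤ 4 is false
  deductible > 7256 USD: 2170 > 7256 is false
  NOT premiums current: yes → false
  claim amount ≤ 100338 USD: 142850 ≤ 100338 is false
  claims in prior 3 years ≥ 0: 9 ≥ 0 is true
  policy age ≥ 5 months: 91 ≥ 5 is true
Combine:
[1] true OR false OR false OR false = true
[2.1.1] exactly-one(false, true, true) = false
[2.1] NOT false = true
[2] NOT true = false
[root] true → false = false
Overall: false → denied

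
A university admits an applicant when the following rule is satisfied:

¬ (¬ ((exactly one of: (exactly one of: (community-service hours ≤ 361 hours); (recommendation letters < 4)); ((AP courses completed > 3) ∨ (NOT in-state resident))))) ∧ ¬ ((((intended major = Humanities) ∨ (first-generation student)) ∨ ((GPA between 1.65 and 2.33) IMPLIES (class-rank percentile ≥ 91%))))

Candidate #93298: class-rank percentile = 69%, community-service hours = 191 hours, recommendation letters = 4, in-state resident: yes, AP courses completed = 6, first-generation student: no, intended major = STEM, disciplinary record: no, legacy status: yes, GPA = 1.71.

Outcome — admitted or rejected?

Atomic conditions:
  community-service hours ≤ 361 hours: 191 ≤ 361 is true
  recommendation letters < 4: 4 < 4 is false
  AP courses completed > 3: 6 > 3 is true
  NOT in-state resident: yes → false
  intended major = Humanities: STEM == Humanities is false
  first-generation student: no → false
  GPA between 1.65 and 2.33: 1.71 in [1.65, 2.33] is true
  class-rank percentile ≥ 91%: 69 ≥ 91 is false
Combine:
[1.1.1.1] exactly-one(true, false) = true
[1.1.1.2] true OR false = true
[1.1.1] exactly-one(true, true) = false
[1.1] NOT false = true
[1] NOT true = false
[2.1.1] false OR false = false
[2.1.2] true → false = false
[2.1] false OR false = false
[2] NOT false = true
[root] false AND true = false
Overall: false → rejected

Rejected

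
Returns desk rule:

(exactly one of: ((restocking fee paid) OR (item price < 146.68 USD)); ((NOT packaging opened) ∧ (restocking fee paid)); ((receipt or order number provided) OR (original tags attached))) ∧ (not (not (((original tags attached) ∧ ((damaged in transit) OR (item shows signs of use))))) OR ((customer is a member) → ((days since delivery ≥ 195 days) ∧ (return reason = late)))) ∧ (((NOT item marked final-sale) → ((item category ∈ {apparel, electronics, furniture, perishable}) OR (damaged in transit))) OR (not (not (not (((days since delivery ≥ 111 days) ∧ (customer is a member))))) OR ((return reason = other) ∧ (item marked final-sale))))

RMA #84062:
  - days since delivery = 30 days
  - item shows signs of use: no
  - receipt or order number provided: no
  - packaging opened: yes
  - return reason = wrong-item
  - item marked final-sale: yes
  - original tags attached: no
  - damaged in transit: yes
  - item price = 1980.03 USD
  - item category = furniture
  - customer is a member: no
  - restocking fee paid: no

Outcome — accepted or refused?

Refused

Atomic conditions:
  restocking fee paid: no → false
  item price < 146.68 USD: 1980.03 < 146.68 is false
  NOT packaging opened: yes → false
  receipt or order number provided: no → false
  original tags attached: no → false
  damaged in transit: yes → true
  item shows signs of use: no → false
  customer is a member: no → false
  days since delivery ≥ 195 days: 30 ≥ 195 is false
  return reason = late: wrong-item == late is false
  NOT item marked final-sale: yes → false
  item category ∈ {apparel, electronics, furniture, perishable}: furniture is in the set → true
  days since delivery ≥ 111 days: 30 ≥ 111 is false
  return reason = other: wrong-item == other is false
  item marked final-sale: yes → true
Combine:
[1.1] false OR false = false
[1.2] false AND false = false
[1.3] false OR false = false
[1] exactly-one(false, false, false) = false
[2.1.1.1.2] true OR false = true
[2.1.1.1] false AND true = false
[2.1.1] NOT false = true
[2.1] NOT true = false
[2.2.2] false AND false = false
[2.2] false → false (antecedent false ⇒ implication holds) = true
[2] false OR true = true
[3.1.2] true OR true = true
[3.1] false → true (antecedent false ⇒ implication holds) = true
[3.2.1.1.1.1] false AND false = false
[3.2.1.1.1] NOT false = true
[3.2.1.1] NOT true = false
[3.2.1] NOT false = true
[3.2.2] false AND true = false
[3.2] true OR false = true
[3] true OR true = true
[root] false AND true AND true = false
Overall: false → refused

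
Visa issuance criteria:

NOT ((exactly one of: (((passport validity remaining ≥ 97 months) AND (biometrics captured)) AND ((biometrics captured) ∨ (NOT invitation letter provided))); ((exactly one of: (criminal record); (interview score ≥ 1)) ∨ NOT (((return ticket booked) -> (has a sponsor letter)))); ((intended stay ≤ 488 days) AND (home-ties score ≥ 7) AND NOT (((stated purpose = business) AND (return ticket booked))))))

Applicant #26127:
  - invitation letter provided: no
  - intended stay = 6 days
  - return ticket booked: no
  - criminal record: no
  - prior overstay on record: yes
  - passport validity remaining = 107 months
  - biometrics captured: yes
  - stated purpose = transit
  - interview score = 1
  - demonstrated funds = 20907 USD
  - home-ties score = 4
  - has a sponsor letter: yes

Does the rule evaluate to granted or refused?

Granted

Atomic conditions:
  passport validity remaining ≥ 97 months: 107 ≥ 97 is true
  biometrics captured: yes → true
  NOT invitation letter provided: no → true
  criminal record: no → false
  interview score ≥ 1: 1 ≥ 1 is true
  return ticket booked: no → false
  has a sponsor letter: yes → true
  intended stay ≤ 488 days: 6 ≤ 488 is true
  home-ties score ≥ 7: 4 ≥ 7 is false
  stated purpose = business: transit == business is false
Combine:
[1.1.1] true AND true = true
[1.1.2] true OR true = true
[1.1] true AND true = true
[1.2.1] exactly-one(false, true) = true
[1.2.2.1] false → true (antecedent false ⇒ implication holds) = true
[1.2.2] NOT true = false
[1.2] true OR false = true
[1.3.3.1] false AND false = false
[1.3.3] NOT false = true
[1.3] true AND false AND true = false
[1] exactly-one(true, true, false) = false
[root] NOT false = true
Overall: true → granted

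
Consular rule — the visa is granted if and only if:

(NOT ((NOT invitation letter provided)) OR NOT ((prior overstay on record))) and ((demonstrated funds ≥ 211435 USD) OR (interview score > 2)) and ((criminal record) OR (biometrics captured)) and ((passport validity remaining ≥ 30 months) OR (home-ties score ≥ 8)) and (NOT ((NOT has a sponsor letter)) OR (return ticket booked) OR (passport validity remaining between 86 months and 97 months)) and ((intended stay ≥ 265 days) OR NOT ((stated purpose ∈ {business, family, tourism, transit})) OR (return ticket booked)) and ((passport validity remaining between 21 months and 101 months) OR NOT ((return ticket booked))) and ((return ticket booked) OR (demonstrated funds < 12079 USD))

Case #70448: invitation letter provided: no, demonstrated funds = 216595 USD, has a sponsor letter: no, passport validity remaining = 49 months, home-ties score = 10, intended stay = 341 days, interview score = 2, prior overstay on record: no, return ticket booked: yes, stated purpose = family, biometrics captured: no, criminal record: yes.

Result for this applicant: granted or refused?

Atomic conditions:
  NOT invitation letter provided: no → true
  prior overstay on record: no → false
  demonstrated funds ≥ 211435 USD: 216595 ≥ 211435 is true
  interview score > 2: 2 > 2 is false
  criminal record: yes → true
  biometrics captured: no → false
  passport validity remaining ≥ 30 months: 49 ≥ 30 is true
  home-ties score ≥ 8: 10 ≥ 8 is true
  NOT has a sponsor letter: no → true
  return ticket booked: yes → true
  passport validity remaining between 86 months and 97 months: 49 in [86, 97] is false
  intended stay ≥ 265 days: 341 ≥ 265 is true
  stated purpose ∈ {business, family, tourism, transit}: family is in the set → true
  passport validity remaining between 21 months and 101 months: 49 in [21, 101] is true
  demonstrated funds < 12079 USD: 216595 < 12079 is false
Combine:
[1.1] NOT true = false
[1.2] NOT false = true
[1] false OR true = true
[2] true OR false = true
[3] true OR false = true
[4] true OR true = true
[5.1] NOT true = false
[5] false OR true OR false = true
[6.2] NOT true = false
[6] true OR false OR true = true
[7.2] NOT true = false
[7] true OR false = true
[8] true OR false = true
[root] true AND true AND true AND true AND true AND true AND true AND true = true
Overall: true → granted

Granted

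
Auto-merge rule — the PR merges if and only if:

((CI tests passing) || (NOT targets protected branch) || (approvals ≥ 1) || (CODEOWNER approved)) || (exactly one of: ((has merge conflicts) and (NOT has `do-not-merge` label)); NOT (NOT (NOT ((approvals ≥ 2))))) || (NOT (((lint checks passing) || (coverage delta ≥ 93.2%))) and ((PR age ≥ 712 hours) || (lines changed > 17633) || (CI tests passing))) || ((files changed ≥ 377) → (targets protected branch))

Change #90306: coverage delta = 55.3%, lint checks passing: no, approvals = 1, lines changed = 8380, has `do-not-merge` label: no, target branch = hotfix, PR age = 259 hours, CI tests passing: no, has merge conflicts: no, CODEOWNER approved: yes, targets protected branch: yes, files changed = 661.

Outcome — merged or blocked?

Atomic conditions:
  CI tests passing: no → false
  NOT targets protected branch: yes → false
  approvals ≥ 1: 1 ≥ 1 is true
  CODEOWNER approved: yes → true
  has merge conflicts: no → false
  NOT has `do-not-merge` label: no → true
  approvals ≥ 2: 1 ≥ 2 is false
  lint checks passing: no → false
  coverage delta ≥ 93.2%: 55.3 ≥ 93.2 is false
  PR age ≥ 712 hours: 259 ≥ 712 is false
  lines changed > 17633: 8380 > 17633 is false
  files changed ≥ 377: 661 ≥ 377 is true
  targets protected branch: yes → true
Combine:
[1] false OR false OR true OR true = true
[2.1] false AND true = false
[2.2.1.1] NOT false = true
[2.2.1] NOT true = false
[2.2] NOT false = true
[2] exactly-one(false, true) = true
[3.1.1] false OR false = false
[3.1] NOT false = true
[3.2] false OR false OR false = false
[3] true AND false = false
[4] true → true = true
[root] true OR true OR false OR true = true
Overall: true → merged

Merged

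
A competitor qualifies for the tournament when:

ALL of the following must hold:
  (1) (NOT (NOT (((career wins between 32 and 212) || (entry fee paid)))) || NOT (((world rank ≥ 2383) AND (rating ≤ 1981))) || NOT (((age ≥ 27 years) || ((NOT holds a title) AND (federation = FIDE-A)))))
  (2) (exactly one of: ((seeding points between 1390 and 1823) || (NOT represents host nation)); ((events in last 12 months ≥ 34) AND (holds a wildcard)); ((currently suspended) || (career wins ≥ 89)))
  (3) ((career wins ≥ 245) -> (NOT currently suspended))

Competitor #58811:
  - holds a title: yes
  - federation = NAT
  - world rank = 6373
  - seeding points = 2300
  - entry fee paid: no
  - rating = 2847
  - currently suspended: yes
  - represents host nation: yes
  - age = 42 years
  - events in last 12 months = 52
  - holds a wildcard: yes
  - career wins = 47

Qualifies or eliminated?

Eliminated

Atomic conditions:
  career wins between 32 and 212: 47 in [32, 212] is true
  entry fee paid: no → false
  world rank ≥ 2383: 6373 ≥ 2383 is true
  rating ≤ 1981: 2847 ≤ 1981 is false
  age ≥ 27 years: 42 ≥ 27 is true
  NOT holds a title: yes → false
  federation = FIDE-A: NAT == FIDE-A is false
  seeding points between 1390 and 1823: 2300 in [1390, 1823] is false
  NOT represents host nation: yes → false
  events in last 12 months ≥ 34: 52 ≥ 34 is true
  holds a wildcard: yes → true
  currently suspended: yes → true
  career wins ≥ 89: 47 ≥ 89 is false
  career wins ≥ 245: 47 ≥ 245 is false
  NOT currently suspended: yes → false
Combine:
[1.1.1.1] true OR false = true
[1.1.1] NOT true = false
[1.1] NOT false = true
[1.2.1] true AND false = false
[1.2] NOT false = true
[1.3.1.2] false AND false = false
[1.3.1] true OR false = true
[1.3] NOT true = false
[1] true OR true OR false = true
[2.1] false OR false = false
[2.2] true AND true = true
[2.3] true OR false = true
[2] exactly-one(false, true, true) = false
[3] false → false (antecedent false ⇒ implication holds) = true
[root] true AND false AND true = false
Overall: false → eliminated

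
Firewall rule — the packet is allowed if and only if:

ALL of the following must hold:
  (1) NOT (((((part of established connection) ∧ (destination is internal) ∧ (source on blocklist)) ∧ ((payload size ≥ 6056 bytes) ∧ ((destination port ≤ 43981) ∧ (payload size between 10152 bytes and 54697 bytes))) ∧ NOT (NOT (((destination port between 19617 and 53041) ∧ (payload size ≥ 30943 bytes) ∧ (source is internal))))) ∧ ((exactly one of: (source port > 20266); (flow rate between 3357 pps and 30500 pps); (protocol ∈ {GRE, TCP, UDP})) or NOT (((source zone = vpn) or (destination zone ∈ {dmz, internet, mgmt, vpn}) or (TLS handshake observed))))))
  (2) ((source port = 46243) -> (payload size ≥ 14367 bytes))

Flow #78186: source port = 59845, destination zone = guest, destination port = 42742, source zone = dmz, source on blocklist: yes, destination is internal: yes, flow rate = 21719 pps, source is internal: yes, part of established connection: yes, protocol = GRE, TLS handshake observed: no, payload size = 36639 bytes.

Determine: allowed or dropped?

Dropped

Atomic conditions:
  part of established connection: yes → true
  destination is internal: yes → true
  source on blocklist: yes → true
  payload size ≥ 6056 bytes: 36639 ≥ 6056 is true
  destination port ≤ 43981: 42742 ≤ 43981 is true
  payload size between 10152 bytes and 54697 bytes: 36639 in [10152, 54697] is true
  destination port between 19617 and 53041: 42742 in [19617, 53041] is true
  payload size ≥ 30943 bytes: 36639 ≥ 30943 is true
  source is internal: yes → true
  source port > 20266: 59845 > 20266 is true
  flow rate between 3357 pps and 30500 pps: 21719 in [3357, 30500] is true
  protocol ∈ {GRE, TCP, UDP}: GRE is in the set → true
  source zone = vpn: dmz == vpn is false
  destination zone ∈ {dmz, internet, mgmt, vpn}: guest is not in the set → false
  TLS handshake observed: no → false
  source port = 46243: 59845 == 46243 is false
  payload size ≥ 14367 bytes: 36639 ≥ 14367 is true
Combine:
[1.1.1.1] true AND true AND true = true
[1.1.1.2.2] true AND true = true
[1.1.1.2] true AND true = true
[1.1.1.3.1.1] true AND true AND true = true
[1.1.1.3.1] NOT true = false
[1.1.1.3] NOT false = true
[1.1.1] true AND true AND true = true
[1.1.2.1] exactly-one(true, true, true) = false
[1.1.2.2.1] false OR false OR false = false
[1.1.2.2] NOT false = true
[1.1.2] false OR true = true
[1.1] true AND true = true
[1] NOT true = false
[2] false → true (antecedent false ⇒ implication holds) = true
[root] false AND true = false
Overall: false → dropped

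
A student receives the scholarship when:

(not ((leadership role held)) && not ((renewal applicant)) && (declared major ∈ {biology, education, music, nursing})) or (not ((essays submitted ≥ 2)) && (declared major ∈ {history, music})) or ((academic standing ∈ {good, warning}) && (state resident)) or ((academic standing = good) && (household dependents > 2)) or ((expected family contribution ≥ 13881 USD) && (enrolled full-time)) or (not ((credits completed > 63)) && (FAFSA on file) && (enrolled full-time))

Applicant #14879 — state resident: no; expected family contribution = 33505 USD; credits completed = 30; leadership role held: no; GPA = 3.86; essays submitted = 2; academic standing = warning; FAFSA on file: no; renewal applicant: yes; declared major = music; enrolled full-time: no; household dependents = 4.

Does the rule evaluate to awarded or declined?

Declined

Atomic conditions:
  leadership role held: no → false
  renewal applicant: yes → true
  declared major ∈ {biology, education, music, nursing}: music is in the set → true
  essays submitted ≥ 2: 2 ≥ 2 is true
  declared major ∈ {history, music}: music is in the set → true
  academic standing ∈ {good, warning}: warning is in the set → true
  state resident: no → false
  academic standing = good: warning == good is false
  household dependents > 2: 4 > 2 is true
  expected family contribution ≥ 13881 USD: 33505 ≥ 13881 is true
  enrolled full-time: no → false
  credits completed > 63: 30 > 63 is false
  FAFSA on file: no → false
Combine:
[1.1] NOT false = true
[1.2] NOT true = false
[1] true AND false AND true = false
[2.1] NOT true = false
[2] false AND true = false
[3] true AND false = false
[4] false AND true = false
[5] true AND false = false
[6.1] NOT false = true
[6] true AND false AND false = false
[root] false OR false OR false OR false OR false OR false = false
Overall: false → declined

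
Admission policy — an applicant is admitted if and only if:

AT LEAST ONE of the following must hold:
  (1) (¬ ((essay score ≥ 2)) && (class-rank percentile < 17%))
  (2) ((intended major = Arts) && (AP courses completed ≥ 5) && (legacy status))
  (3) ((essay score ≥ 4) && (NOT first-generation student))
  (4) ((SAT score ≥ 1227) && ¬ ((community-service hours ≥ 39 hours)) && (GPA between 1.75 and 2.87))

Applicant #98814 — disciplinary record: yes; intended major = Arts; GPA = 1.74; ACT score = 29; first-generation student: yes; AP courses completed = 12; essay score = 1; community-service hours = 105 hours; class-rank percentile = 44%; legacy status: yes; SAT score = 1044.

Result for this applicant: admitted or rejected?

Atomic conditions:
  essay score ≥ 2: 1 ≥ 2 is false
  class-rank percentile < 17%: 44 < 17 is false
  intended major = Arts: Arts == Arts is true
  AP courses completed ≥ 5: 12 ≥ 5 is true
  legacy status: yes → true
  essay score ≥ 4: 1 ≥ 4 is false
  NOT first-generation student: yes → false
  SAT score ≥ 1227: 1044 ≥ 1227 is false
  community-service hours ≥ 39 hours: 105 ≥ 39 is true
  GPA between 1.75 and 2.87: 1.74 in [1.75, 2.87] is false
Combine:
[1.1] NOT false = true
[1] true AND false = false
[2] true AND true AND true = true
[3] false AND false = false
[4.2] NOT true = false
[4] false AND false AND false = false
[root] false OR true OR false OR false = true
Overall: true → admitted

Admitted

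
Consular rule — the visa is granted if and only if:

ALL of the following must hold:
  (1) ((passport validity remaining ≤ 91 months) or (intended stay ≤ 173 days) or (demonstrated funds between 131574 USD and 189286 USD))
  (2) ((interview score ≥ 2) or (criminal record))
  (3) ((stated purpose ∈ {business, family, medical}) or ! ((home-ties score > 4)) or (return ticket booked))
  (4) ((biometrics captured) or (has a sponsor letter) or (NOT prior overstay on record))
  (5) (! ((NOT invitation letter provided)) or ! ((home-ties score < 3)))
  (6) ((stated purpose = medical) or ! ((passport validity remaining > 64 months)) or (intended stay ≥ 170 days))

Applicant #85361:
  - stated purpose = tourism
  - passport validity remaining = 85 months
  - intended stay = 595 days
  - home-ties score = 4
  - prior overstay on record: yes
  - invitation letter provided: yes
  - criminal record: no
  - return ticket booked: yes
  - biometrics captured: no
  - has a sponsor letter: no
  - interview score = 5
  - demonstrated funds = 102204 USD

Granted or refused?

Atomic conditions:
  passport validity remaining ≤ 91 months: 85 ≤ 91 is true
  intended stay ≤ 173 days: 595 ≤ 173 is false
  demonstrated funds between 131574 USD and 189286 USD: 102204 in [131574, 189286] is false
  interview score ≥ 2: 5 ≥ 2 is true
  criminal record: no → false
  stated purpose ∈ {business, family, medical}: tourism is not in the set → false
  home-ties score > 4: 4 > 4 is false
  return ticket booked: yes → true
  biometrics captured: no → false
  has a sponsor letter: no → false
  NOT prior overstay on record: yes → false
  NOT invitation letter provided: yes → false
  home-ties score < 3: 4 < 3 is false
  stated purpose = medical: tourism == medical is false
  passport validity remaining > 64 months: 85 > 64 is true
  intended stay ≥ 170 days: 595 ≥ 170 is true
Combine:
[1] true OR false OR false = true
[2] true OR false = true
[3.2] NOT false = true
[3] false OR true OR true = true
[4] false OR false OR false = false
[5.1] NOT false = true
[5.2] NOT false = true
[5] true OR true = true
[6.2] NOT true = false
[6] false OR false OR true = true
[root] true AND true AND true AND false AND true AND true = false
Overall: false → refused

Refused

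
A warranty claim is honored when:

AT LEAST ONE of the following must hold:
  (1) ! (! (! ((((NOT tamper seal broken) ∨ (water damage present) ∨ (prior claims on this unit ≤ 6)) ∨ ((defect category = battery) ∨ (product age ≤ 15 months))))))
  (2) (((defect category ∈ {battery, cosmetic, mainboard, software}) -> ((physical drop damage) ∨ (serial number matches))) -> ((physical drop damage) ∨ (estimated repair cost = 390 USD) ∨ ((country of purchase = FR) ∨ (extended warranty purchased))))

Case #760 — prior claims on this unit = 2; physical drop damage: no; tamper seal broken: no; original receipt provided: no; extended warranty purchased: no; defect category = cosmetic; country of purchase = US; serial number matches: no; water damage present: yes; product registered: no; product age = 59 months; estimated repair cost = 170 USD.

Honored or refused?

Honored

Atomic conditions:
  NOT tamper seal broken: no → true
  water damage present: yes → true
  prior claims on this unit ≤ 6: 2 ≤ 6 is true
  defect category = battery: cosmetic == battery is false
  product age ≤ 15 months: 59 ≤ 15 is false
  defect category ∈ {battery, cosmetic, mainboard, software}: cosmetic is in the set → true
  physical drop damage: no → false
  serial number matches: no → false
  estimated repair cost = 390 USD: 170 == 390 is false
  country of purchase = FR: US == FR is false
  extended warranty purchased: no → false
Combine:
[1.1.1.1.1] true OR true OR true = true
[1.1.1.1.2] false OR false = false
[1.1.1.1] true OR false = true
[1.1.1] NOT true = false
[1.1] NOT false = true
[1] NOT true = false
[2.1.2] false OR false = false
[2.1] true → false = false
[2.2.3] false OR false = false
[2.2] false OR false OR false = false
[2] false → false (antecedent false ⇒ implication holds) = true
[root] false OR true = true
Overall: true → honored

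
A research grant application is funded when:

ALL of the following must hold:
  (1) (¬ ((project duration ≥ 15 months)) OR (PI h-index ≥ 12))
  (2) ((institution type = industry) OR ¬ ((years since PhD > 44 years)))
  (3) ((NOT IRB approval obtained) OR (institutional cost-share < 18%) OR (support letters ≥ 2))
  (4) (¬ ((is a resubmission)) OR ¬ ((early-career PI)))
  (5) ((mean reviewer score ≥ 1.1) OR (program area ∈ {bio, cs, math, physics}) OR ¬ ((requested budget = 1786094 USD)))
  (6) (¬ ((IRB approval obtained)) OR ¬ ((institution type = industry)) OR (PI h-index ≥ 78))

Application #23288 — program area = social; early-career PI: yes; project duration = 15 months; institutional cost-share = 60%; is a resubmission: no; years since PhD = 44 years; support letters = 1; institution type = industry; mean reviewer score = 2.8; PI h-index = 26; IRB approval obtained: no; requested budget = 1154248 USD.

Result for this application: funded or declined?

Atomic conditions:
  project duration ≥ 15 months: 15 ≥ 15 is true
  PI h-index ≥ 12: 26 ≥ 12 is true
  institution type = industry: industry == industry is true
  years since PhD > 44 years: 44 > 44 is false
  NOT IRB approval obtained: no → true
  institutional cost-share < 18%: 60 < 18 is false
  support letters ≥ 2: 1 ≥ 2 is false
  is a resubmission: no → false
  early-career PI: yes → true
  mean reviewer score ≥ 1.1: 2.8 ≥ 1.1 is true
  program area ∈ {bio, cs, math, physics}: social is not in the set → false
  requested budget = 1786094 USD: 1154248 == 1786094 is false
  IRB approval obtained: no → false
  PI h-index ≥ 78: 26 ≥ 78 is false
Combine:
[1.1] NOT true = false
[1] false OR true = true
[2.2] NOT false = true
[2] true OR true = true
[3] true OR false OR false = true
[4.1] NOT false = true
[4.2] NOT true = false
[4] true OR false = true
[5.3] NOT false = true
[5] true OR false OR true = true
[6.1] NOT false = true
[6.2] NOT true = false
[6] true OR false OR false = true
[root] true AND true AND true AND true AND true AND true = true
Overall: true → funded

Funded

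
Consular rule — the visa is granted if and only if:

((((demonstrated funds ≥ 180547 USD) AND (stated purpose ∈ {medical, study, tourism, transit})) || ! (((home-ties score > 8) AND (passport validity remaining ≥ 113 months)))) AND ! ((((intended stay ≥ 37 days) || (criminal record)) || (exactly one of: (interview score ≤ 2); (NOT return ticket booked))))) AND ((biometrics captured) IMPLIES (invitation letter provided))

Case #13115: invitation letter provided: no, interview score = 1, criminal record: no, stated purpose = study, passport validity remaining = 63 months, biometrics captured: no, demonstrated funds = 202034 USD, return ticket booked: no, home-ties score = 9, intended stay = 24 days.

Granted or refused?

Granted

Atomic conditions:
  demonstrated funds ≥ 180547 USD: 202034 ≥ 180547 is true
  stated purpose ∈ {medical, study, tourism, transit}: study is in the set → true
  home-ties score > 8: 9 > 8 is true
  passport validity remaining ≥ 113 months: 63 ≥ 113 is false
  intended stay ≥ 37 days: 24 ≥ 37 is false
  criminal record: no → false
  interview score ≤ 2: 1 ≤ 2 is true
  NOT return ticket booked: no → true
  biometrics captured: no → false
  invitation letter provided: no → false
Combine:
[1.1.1] true AND true = true
[1.1.2.1] true AND false = false
[1.1.2] NOT false = true
[1.1] true OR true = true
[1.2.1.1] false OR false = false
[1.2.1.2] exactly-one(true, true) = false
[1.2.1] false OR false = false
[1.2] NOT false = true
[1] true AND true = true
[2] false → false (antecedent false ⇒ implication holds) = true
[root] true AND true = true
Overall: true → granted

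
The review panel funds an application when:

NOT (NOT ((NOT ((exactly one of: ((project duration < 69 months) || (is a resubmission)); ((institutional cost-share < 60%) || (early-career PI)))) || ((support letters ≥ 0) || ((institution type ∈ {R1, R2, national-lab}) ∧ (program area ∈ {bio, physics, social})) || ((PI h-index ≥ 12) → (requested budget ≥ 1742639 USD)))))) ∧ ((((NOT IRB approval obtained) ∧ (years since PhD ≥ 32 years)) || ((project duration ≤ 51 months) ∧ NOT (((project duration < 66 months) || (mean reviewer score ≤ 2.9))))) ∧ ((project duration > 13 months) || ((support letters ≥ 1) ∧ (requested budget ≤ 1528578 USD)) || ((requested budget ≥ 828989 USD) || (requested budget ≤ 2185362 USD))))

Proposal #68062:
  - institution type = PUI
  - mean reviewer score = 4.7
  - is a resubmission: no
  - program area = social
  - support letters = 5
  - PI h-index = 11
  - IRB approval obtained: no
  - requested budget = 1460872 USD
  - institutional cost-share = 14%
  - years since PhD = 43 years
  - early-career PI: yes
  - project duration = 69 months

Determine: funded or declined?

Funded

Atomic conditions:
  project duration < 69 months: 69 < 69 is false
  is a resubmission: no → false
  institutional cost-share < 60%: 14 < 60 is true
  early-career PI: yes → true
  support letters ≥ 0: 5 ≥ 0 is true
  institution type ∈ {R1, R2, national-lab}: PUI is not in the set → false
  program area ∈ {bio, physics, social}: social is in the set → true
  PI h-index ≥ 12: 11 ≥ 12 is false
  requested budget ≥ 1742639 USD: 1460872 ≥ 1742639 is false
  NOT IRB approval obtained: no → true
  years since PhD ≥ 32 years: 43 ≥ 32 is true
  project duration ≤ 51 months: 69 ≤ 51 is false
  project duration < 66 months: 69 < 66 is false
  mean reviewer score ≤ 2.9: 4.7 ≤ 2.9 is false
  project duration > 13 months: 69 > 13 is true
  support letters ≥ 1: 5 ≥ 1 is true
  requested budget ≤ 1528578 USD: 1460872 ≤ 1528578 is true
  requested budget ≥ 828989 USD: 1460872 ≥ 828989 is true
  requested budget ≤ 2185362 USD: 1460872 ≤ 2185362 is true
Combine:
[1.1.1.1.1.1] false OR false = false
[1.1.1.1.1.2] true OR true = true
[1.1.1.1.1] exactly-one(false, true) = true
[1.1.1.1] NOT true = false
[1.1.1.2.2] false AND true = false
[1.1.1.2.3] false → false (antecedent false ⇒ implication holds) = true
[1.1.1.2] true OR false OR true = true
[1.1.1] false OR true = true
[1.1] NOT true = false
[1] NOT false = true
[2.1.1] true AND true = true
[2.1.2.2.1] false OR false = false
[2.1.2.2] NOT false = true
[2.1.2] false AND true = false
[2.1] true OR false = true
[2.2.2] true AND true = true
[2.2.3] true OR true = true
[2.2] true OR true OR true = true
[2] true AND true = true
[root] true AND true = true
Overall: true → funded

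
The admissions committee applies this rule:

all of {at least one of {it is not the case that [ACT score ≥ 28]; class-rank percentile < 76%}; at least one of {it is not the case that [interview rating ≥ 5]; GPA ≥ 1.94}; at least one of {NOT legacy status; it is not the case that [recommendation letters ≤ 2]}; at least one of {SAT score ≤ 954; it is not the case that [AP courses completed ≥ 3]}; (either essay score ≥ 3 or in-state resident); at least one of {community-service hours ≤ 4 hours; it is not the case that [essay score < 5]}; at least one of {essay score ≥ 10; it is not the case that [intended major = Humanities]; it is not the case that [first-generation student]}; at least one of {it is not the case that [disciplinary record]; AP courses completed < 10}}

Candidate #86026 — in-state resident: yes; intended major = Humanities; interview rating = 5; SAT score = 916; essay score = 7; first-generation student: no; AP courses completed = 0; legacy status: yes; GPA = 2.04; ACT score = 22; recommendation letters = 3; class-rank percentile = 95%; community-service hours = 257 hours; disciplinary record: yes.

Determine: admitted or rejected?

Admitted

Atomic conditions:
  ACT score ≥ 28: 22 ≥ 28 is false
  class-rank percentile < 76%: 95 < 76 is false
  interview rating ≥ 5: 5 ≥ 5 is true
  GPA ≥ 1.94: 2.04 ≥ 1.94 is true
  NOT legacy status: yes → false
  recommendation letters ≤ 2: 3 ≤ 2 is false
  SAT score ≤ 954: 916 ≤ 954 is true
  AP courses completed ≥ 3: 0 ≥ 3 is false
  essay score ≥ 3: 7 ≥ 3 is true
  in-state resident: yes → true
  community-service hours ≤ 4 hours: 257 ≤ 4 is false
  essay score < 5: 7 < 5 is false
  essay score ≥ 10: 7 ≥ 10 is false
  intended major = Humanities: Humanities == Humanities is true
  first-generation student: no → false
  disciplinary record: yes → true
  AP courses completed < 10: 0 < 10 is true
Combine:
[1.1] NOT false = true
[1] true OR false = true
[2.1] NOT true = false
[2] false OR true = true
[3.2] NOT false = true
[3] false OR true = true
[4.2] NOT false = true
[4] true OR true = true
[5] true OR true = true
[6.2] NOT false = true
[6] false OR true = true
[7.2] NOT true = false
[7.3] NOT false = true
[7] false OR false OR true = true
[8.1] NOT true = false
[8] false OR true = true
[root] true AND true AND true AND true AND true AND true AND true AND true = true
Overall: true → admitted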